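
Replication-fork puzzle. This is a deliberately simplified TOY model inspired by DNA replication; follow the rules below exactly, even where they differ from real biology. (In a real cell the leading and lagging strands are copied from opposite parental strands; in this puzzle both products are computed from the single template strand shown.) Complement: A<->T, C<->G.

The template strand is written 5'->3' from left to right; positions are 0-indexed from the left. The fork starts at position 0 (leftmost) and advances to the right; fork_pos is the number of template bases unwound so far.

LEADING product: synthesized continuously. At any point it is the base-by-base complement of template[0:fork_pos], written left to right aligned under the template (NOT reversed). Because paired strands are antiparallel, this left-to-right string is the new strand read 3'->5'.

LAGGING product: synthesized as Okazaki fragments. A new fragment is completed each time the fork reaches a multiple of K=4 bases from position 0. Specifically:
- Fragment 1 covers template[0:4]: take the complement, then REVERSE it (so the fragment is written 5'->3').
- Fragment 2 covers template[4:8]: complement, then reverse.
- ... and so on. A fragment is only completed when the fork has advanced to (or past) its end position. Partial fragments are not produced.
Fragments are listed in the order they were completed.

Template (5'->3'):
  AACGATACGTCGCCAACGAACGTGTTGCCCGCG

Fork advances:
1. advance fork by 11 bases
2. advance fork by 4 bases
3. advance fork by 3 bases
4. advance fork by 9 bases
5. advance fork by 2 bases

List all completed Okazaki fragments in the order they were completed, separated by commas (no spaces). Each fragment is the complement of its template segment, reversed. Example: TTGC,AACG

Step 1: advance 11 -> fork_pos = 0 + 11 = 11. Reached multiple(s) of 4: 4, 8 -> fragments 1-2 completed (2 total).
Step 2: advance 4 -> fork_pos = 11 + 4 = 15. Reached multiple(s) of 4: 12 -> fragment 3 completed (3 total).
Step 3: advance 3 -> fork_pos = 15 + 3 = 18. Reached multiple(s) of 4: 16 -> fragment 4 completed (4 total).
Step 4: advance 9 -> fork_pos = 18 + 9 = 27. Reached multiple(s) of 4: 20, 24 -> fragments 5-6 completed (6 total).
Step 5: advance 2 -> fork_pos = 27 + 2 = 29. Reached multiple(s) of 4: 28 -> fragment 7 completed (7 total).
Final fork_pos = 29, so 7 fragment(s) are complete. Build each: template segment -> complement -> reverse.
Fragment 1: template[0:4] = AACG -> complement TTGC -> reversed CGTT
Fragment 2: template[4:8] = ATAC -> complement TATG -> reversed GTAT
Fragment 3: template[8:12] = GTCG -> complement CAGC -> reversed CGAC
Fragment 4: template[12:16] = CCAA -> complement GGTT -> reversed TTGG
Fragment 5: template[16:20] = CGAA -> complement GCTT -> reversed TTCG
Fragment 6: template[20:24] = CGTG -> complement GCAC -> reversed CACG
Fragment 7: template[24:28] = TTGC -> complement AACG -> reversed GCAA

Answer: CGTT,GTAT,CGAC,TTGG,TTCG,CACG,GCAA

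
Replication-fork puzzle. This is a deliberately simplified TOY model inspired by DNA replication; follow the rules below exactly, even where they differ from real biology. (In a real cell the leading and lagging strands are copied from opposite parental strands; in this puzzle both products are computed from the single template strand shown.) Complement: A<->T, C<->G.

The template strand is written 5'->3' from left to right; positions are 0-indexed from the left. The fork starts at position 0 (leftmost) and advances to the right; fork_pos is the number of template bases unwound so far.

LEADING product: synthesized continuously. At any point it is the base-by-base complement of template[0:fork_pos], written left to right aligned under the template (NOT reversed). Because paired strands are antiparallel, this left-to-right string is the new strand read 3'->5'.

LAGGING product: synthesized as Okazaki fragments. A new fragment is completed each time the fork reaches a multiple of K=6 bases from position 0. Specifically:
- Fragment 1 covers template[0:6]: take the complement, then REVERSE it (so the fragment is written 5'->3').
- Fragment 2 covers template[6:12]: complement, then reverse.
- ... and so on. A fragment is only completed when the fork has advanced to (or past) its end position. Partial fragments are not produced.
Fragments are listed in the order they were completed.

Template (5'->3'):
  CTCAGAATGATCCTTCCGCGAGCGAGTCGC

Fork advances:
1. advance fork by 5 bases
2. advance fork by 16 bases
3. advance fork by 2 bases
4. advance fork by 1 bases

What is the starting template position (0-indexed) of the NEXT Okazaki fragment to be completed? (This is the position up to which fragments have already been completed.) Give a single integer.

Step 1: advance 5 -> fork_pos = 0 + 5 = 5. Next multiple of 6 is 6 (not reached); still 0 fragment(s).
Step 2: advance 16 -> fork_pos = 5 + 16 = 21. Reached multiple(s) of 6: 6, 12, 18 -> fragments 1-3 completed (3 total).
Step 3: advance 2 -> fork_pos = 21 + 2 = 23. Next multiple of 6 is 24 (not reached); still 3 fragment(s).
Step 4: advance 1 -> fork_pos = 23 + 1 = 24. Reached multiple(s) of 6: 24 -> fragment 4 completed (4 total).
4 fragment(s) completed, covering template[0:24] (4 x 6 = 24). The next fragment, fragment 5, covers template[24:30], so it starts at position 24.

Answer: 24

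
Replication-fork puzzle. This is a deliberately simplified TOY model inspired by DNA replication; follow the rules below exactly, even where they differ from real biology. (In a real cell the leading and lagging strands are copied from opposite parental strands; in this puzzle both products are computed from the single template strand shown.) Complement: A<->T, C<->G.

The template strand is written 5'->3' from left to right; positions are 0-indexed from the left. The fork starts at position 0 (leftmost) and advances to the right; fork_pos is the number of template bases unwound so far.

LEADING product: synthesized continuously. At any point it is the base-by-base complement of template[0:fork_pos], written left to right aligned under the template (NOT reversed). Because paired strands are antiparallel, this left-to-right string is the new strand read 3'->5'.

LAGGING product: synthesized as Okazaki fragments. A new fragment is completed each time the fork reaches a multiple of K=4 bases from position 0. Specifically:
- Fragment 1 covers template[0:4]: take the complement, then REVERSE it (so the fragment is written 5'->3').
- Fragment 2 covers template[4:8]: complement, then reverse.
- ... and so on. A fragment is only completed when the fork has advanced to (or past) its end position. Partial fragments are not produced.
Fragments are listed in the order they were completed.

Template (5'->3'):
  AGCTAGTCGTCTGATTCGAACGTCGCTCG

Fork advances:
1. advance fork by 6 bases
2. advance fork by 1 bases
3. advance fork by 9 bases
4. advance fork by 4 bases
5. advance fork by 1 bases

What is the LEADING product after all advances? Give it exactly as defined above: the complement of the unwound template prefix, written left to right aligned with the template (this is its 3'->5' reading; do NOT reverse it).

Answer: TCGATCAGCAGACTAAGCTTG

Derivation:
Step 1: advance 6 -> fork_pos = 0 + 6 = 6.
Step 2: advance 1 -> fork_pos = 6 + 1 = 7.
Step 3: advance 9 -> fork_pos = 7 + 9 = 16.
Step 4: advance 4 -> fork_pos = 16 + 4 = 20.
Step 5: advance 1 -> fork_pos = 20 + 1 = 21.
Unwound prefix: template[0:21] = AGCTAGTCGTCTGATTCGAAC
Complement it base by base (A<->T, C<->G), keeping left-to-right order:
  [0:5] AGCTA -> TCGAT
  [5:10] GTCGT -> CAGCA
  [10:15] CTGAT -> GACTA
  [15:20] TCGAA -> AGCTT
  [20:21] C -> G
Concatenate: TCGATCAGCAGACTAAGCTTG (length 21; written aligned with the template, i.e. 3'->5').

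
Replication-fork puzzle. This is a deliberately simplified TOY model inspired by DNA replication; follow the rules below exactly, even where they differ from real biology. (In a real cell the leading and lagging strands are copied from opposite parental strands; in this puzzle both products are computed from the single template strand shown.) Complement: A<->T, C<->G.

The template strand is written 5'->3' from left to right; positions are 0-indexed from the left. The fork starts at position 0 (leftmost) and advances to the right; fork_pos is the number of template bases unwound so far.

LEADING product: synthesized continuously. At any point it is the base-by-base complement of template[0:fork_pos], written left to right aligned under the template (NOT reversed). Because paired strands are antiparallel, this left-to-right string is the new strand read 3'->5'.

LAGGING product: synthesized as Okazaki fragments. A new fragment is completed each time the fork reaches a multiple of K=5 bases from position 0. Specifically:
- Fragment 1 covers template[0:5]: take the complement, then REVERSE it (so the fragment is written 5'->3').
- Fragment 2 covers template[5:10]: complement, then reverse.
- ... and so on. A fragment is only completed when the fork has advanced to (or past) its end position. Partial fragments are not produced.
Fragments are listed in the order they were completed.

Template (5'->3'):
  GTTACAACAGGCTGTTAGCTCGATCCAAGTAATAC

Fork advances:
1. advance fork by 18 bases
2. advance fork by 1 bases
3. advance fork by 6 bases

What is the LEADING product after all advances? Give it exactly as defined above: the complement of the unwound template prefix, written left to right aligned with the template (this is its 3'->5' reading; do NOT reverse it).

Answer: CAATGTTGTCCGACAATCGAGCTAG

Derivation:
Step 1: advance 18 -> fork_pos = 0 + 18 = 18.
Step 2: advance 1 -> fork_pos = 18 + 1 = 19.
Step 3: advance 6 -> fork_pos = 19 + 6 = 25.
Unwound prefix: template[0:25] = GTTACAACAGGCTGTTAGCTCGATC
Complement it base by base (A<->T, C<->G), keeping left-to-right order:
  [0:5] GTTAC -> CAATG
  [5:10] AACAG -> TTGTC
  [10:15] GCTGT -> CGACA
  [15:20] TAGCT -> ATCGA
  [20:25] CGATC -> GCTAG
Concatenate: CAATGTTGTCCGACAATCGAGCTAG (length 25; written aligned with the template, i.e. 3'->5').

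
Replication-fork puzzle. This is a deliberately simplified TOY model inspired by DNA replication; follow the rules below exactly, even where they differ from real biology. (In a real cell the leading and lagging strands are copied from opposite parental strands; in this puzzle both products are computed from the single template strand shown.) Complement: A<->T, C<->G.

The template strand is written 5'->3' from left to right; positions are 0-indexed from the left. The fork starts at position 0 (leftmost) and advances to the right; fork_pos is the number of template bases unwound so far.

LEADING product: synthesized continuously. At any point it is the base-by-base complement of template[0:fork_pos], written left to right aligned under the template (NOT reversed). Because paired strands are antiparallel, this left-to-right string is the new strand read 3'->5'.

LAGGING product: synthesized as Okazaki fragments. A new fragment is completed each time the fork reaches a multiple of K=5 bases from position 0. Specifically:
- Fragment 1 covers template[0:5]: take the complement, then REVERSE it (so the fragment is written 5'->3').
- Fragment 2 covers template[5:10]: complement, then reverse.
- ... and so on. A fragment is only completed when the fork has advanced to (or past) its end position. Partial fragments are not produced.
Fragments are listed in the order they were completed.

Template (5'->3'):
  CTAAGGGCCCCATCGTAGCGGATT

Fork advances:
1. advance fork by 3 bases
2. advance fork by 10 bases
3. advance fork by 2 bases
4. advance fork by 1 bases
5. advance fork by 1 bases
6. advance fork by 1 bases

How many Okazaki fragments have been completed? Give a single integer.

Answer: 3

Derivation:
Step 1: advance 3 -> fork_pos = 0 + 3 = 3. Next multiple of 5 is 5 (not reached); still 0 fragment(s).
Step 2: advance 10 -> fork_pos = 3 + 10 = 13. Reached multiple(s) of 5: 5, 10 -> fragments 1-2 completed (2 total).
Step 3: advance 2 -> fork_pos = 13 + 2 = 15. Reached multiple(s) of 5: 15 -> fragment 3 completed (3 total).
Step 4: advance 1 -> fork_pos = 15 + 1 = 16. Next multiple of 5 is 20 (not reached); still 3 fragment(s).
Step 5: advance 1 -> fork_pos = 16 + 1 = 17. Next multiple of 5 is 20 (not reached); still 3 fragment(s).
Step 6: advance 1 -> fork_pos = 17 + 1 = 18. Next multiple of 5 is 20 (not reached); still 3 fragment(s).
Check: final fork_pos = 18; the multiples of 5 that are <= 18 are 5..15 -> 18 // 5 = 3 completed fragment(s).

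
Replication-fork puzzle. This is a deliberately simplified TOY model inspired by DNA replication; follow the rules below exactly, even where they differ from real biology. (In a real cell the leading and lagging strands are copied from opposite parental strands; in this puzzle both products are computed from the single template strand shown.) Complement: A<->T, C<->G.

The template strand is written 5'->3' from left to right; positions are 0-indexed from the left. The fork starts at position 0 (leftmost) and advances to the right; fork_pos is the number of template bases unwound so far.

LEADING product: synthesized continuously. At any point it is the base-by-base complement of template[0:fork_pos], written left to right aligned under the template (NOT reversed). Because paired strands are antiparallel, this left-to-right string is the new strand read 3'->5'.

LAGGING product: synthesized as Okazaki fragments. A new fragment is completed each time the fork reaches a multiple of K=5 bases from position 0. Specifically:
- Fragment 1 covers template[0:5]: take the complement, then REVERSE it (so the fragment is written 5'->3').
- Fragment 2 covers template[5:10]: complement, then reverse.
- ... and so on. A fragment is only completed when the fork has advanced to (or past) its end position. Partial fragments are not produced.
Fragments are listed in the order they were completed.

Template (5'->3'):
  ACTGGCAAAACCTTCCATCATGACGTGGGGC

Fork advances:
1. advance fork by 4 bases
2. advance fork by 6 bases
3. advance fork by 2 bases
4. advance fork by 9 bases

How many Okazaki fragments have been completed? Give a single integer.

Step 1: advance 4 -> fork_pos = 0 + 4 = 4. Next multiple of 5 is 5 (not reached); still 0 fragment(s).
Step 2: advance 6 -> fork_pos = 4 + 6 = 10. Reached multiple(s) of 5: 5, 10 -> fragments 1-2 completed (2 total).
Step 3: advance 2 -> fork_pos = 10 + 2 = 12. Next multiple of 5 is 15 (not reached); still 2 fragment(s).
Step 4: advance 9 -> fork_pos = 12 + 9 = 21. Reached multiple(s) of 5: 15, 20 -> fragments 3-4 completed (4 total).
Check: final fork_pos = 21; the multiples of 5 that are <= 21 are 5..20 -> 21 // 5 = 4 completed fragment(s).

Answer: 4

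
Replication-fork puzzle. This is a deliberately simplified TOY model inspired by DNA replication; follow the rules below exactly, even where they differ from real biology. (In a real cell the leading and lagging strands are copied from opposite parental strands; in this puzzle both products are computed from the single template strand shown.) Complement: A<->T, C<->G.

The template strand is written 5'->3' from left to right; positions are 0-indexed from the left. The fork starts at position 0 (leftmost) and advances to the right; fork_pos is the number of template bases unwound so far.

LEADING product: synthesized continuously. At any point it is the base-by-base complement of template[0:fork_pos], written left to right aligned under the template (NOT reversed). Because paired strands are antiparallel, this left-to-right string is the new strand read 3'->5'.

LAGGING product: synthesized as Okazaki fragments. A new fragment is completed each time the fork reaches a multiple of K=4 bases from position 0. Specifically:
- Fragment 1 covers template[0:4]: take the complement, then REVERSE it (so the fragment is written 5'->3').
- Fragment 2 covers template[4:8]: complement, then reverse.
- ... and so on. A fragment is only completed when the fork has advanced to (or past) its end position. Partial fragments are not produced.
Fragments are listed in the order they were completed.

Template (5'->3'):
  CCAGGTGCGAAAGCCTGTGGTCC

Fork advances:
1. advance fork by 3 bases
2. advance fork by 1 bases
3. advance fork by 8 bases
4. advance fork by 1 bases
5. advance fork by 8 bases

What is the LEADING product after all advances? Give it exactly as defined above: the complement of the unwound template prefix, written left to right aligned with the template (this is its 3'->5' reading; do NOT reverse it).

Step 1: advance 3 -> fork_pos = 0 + 3 = 3.
Step 2: advance 1 -> fork_pos = 3 + 1 = 4.
Step 3: advance 8 -> fork_pos = 4 + 8 = 12.
Step 4: advance 1 -> fork_pos = 12 + 1 = 13.
Step 5: advance 8 -> fork_pos = 13 + 8 = 21.
Unwound prefix: template[0:21] = CCAGGTGCGAAAGCCTGTGGT
Complement it base by base (A<->T, C<->G), keeping left-to-right order:
  [0:5] CCAGG -> GGTCC
  [5:10] TGCGA -> ACGCT
  [10:15] AAGCC -> TTCGG
  [15:20] TGTGG -> ACACC
  [20:21] T -> A
Concatenate: GGTCCACGCTTTCGGACACCA (length 21; written aligned with the template, i.e. 3'->5').

Answer: GGTCCACGCTTTCGGACACCA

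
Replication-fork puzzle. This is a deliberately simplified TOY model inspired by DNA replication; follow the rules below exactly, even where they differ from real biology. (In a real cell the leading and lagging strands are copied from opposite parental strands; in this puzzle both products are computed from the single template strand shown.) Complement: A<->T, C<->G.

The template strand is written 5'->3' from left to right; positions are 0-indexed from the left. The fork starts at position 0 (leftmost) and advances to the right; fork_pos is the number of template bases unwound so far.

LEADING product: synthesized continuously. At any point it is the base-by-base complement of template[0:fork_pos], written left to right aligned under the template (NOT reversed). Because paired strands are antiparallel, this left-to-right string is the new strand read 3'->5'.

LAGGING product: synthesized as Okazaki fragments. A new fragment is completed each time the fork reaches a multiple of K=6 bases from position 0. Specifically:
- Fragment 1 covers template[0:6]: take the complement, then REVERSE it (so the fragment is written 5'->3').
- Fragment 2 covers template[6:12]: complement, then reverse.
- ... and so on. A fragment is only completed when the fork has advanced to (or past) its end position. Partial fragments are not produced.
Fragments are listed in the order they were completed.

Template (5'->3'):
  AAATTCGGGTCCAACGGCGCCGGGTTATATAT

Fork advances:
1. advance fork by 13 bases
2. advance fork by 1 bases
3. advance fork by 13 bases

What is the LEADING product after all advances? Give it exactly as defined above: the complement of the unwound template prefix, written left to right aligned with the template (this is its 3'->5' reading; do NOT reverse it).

Answer: TTTAAGCCCAGGTTGCCGCGGCCCAAT

Derivation:
Step 1: advance 13 -> fork_pos = 0 + 13 = 13.
Step 2: advance 1 -> fork_pos = 13 + 1 = 14.
Step 3: advance 13 -> fork_pos = 14 + 13 = 27.
Unwound prefix: template[0:27] = AAATTCGGGTCCAACGGCGCCGGGTTA
Complement it base by base (A<->T, C<->G), keeping left-to-right order:
  [0:5] AAATT -> TTTAA
  [5:10] CGGGT -> GCCCA
  [10:15] CCAAC -> GGTTG
  [15:20] GGCGC -> CCGCG
  [20:25] CGGGT -> GCCCA
  [25:27] TA -> AT
Concatenate: TTTAAGCCCAGGTTGCCGCGGCCCAAT (length 27; written aligned with the template, i.e. 3'->5').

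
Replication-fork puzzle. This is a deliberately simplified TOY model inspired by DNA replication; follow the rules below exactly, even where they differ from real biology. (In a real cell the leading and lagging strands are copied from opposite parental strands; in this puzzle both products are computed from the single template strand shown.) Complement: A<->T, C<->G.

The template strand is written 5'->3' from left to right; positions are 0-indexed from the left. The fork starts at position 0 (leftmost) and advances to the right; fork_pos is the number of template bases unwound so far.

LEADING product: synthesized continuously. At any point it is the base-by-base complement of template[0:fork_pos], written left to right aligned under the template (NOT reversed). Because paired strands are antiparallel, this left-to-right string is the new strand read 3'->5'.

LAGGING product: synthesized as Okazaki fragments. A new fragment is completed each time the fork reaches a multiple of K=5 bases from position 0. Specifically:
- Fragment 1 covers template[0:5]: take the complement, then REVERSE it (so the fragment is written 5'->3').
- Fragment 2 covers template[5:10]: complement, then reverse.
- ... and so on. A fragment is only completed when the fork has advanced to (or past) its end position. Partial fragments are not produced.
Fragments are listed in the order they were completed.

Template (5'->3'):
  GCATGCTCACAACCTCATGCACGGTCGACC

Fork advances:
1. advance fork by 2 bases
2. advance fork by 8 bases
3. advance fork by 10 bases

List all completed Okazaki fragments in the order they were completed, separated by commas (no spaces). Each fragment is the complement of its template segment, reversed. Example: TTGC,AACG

Answer: CATGC,GTGAG,AGGTT,GCATG

Derivation:
Step 1: advance 2 -> fork_pos = 0 + 2 = 2. Next multiple of 5 is 5 (not reached); still 0 fragment(s).
Step 2: advance 8 -> fork_pos = 2 + 8 = 10. Reached multiple(s) of 5: 5, 10 -> fragments 1-2 completed (2 total).
Step 3: advance 10 -> fork_pos = 10 + 10 = 20. Reached multiple(s) of 5: 15, 20 -> fragments 3-4 completed (4 total).
Final fork_pos = 20, so 4 fragment(s) are complete. Build each: template segment -> complement -> reverse.
Fragment 1: template[0:5] = GCATG -> complement CGTAC -> reversed CATGC
Fragment 2: template[5:10] = CTCAC -> complement GAGTG -> reversed GTGAG
Fragment 3: template[10:15] = AACCT -> complement TTGGA -> reversed AGGTT
Fragment 4: template[15:20] = CATGC -> complement GTACG -> reversed GCATG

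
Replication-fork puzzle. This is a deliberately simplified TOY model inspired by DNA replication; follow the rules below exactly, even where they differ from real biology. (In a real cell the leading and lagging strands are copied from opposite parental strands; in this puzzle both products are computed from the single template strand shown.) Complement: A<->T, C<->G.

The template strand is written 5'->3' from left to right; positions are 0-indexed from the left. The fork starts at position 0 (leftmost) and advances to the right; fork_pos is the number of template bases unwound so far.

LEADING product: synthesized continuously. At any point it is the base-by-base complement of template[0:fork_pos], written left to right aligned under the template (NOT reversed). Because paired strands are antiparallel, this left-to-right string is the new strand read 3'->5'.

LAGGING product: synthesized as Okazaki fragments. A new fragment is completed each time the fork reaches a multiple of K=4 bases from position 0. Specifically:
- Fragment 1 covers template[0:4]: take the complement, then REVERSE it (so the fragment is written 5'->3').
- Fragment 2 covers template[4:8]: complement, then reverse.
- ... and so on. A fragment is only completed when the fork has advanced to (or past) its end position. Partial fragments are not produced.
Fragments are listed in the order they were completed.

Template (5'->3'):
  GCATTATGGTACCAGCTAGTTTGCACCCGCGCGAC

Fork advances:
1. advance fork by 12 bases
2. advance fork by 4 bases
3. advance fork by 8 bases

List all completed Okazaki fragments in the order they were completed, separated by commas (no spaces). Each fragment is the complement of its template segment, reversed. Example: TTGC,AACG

Step 1: advance 12 -> fork_pos = 0 + 12 = 12. Reached multiple(s) of 4: 4, 8, 12 -> fragments 1-3 completed (3 total).
Step 2: advance 4 -> fork_pos = 12 + 4 = 16. Reached multiple(s) of 4: 16 -> fragment 4 completed (4 total).
Step 3: advance 8 -> fork_pos = 16 + 8 = 24. Reached multiple(s) of 4: 20, 24 -> fragments 5-6 completed (6 total).
Final fork_pos = 24, so 6 fragment(s) are complete. Build each: template segment -> complement -> reverse.
Fragment 1: template[0:4] = GCAT -> complement CGTA -> reversed ATGC
Fragment 2: template[4:8] = TATG -> complement ATAC -> reversed CATA
Fragment 3: template[8:12] = GTAC -> complement CATG -> reversed GTAC
Fragment 4: template[12:16] = CAGC -> complement GTCG -> reversed GCTG
Fragment 5: template[16:20] = TAGT -> complement ATCA -> reversed ACTA
Fragment 6: template[20:24] = TTGC -> complement AACG -> reversed GCAA

Answer: ATGC,CATA,GTAC,GCTG,ACTA,GCAA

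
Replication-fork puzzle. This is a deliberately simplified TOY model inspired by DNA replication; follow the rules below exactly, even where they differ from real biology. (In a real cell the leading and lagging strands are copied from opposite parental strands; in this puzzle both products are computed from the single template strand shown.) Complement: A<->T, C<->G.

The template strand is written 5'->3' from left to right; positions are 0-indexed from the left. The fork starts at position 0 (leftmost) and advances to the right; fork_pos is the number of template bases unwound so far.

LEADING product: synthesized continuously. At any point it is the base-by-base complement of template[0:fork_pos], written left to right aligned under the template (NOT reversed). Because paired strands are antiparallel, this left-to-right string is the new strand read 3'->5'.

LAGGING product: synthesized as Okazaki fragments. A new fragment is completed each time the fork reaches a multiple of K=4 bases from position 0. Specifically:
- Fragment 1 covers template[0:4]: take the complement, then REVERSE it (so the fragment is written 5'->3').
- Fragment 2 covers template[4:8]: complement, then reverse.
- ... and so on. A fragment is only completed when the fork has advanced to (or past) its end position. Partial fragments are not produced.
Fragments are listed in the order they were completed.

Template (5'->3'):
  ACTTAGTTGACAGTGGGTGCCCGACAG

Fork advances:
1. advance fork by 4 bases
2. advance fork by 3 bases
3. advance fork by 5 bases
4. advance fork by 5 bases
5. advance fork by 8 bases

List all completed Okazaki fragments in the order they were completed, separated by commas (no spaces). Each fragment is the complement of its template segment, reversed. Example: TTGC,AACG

Step 1: advance 4 -> fork_pos = 0 + 4 = 4. Reached multiple(s) of 4: 4 -> fragment 1 completed (1 total).
Step 2: advance 3 -> fork_pos = 4 + 3 = 7. Next multiple of 4 is 8 (not reached); still 1 fragment(s).
Step 3: advance 5 -> fork_pos = 7 + 5 = 12. Reached multiple(s) of 4: 8, 12 -> fragments 2-3 completed (3 total).
Step 4: advance 5 -> fork_pos = 12 + 5 = 17. Reached multiple(s) of 4: 16 -> fragment 4 completed (4 total).
Step 5: advance 8 -> fork_pos = 17 + 8 = 25. Reached multiple(s) of 4: 20, 24 -> fragments 5-6 completed (6 total).
Final fork_pos = 25, so 6 fragment(s) are complete. Build each: template segment -> complement -> reverse.
Fragment 1: template[0:4] = ACTT -> complement TGAA -> reversed AAGT
Fragment 2: template[4:8] = AGTT -> complement TCAA -> reversed AACT
Fragment 3: template[8:12] = GACA -> complement CTGT -> reversed TGTC
Fragment 4: template[12:16] = GTGG -> complement CACC -> reversed CCAC
Fragment 5: template[16:20] = GTGC -> complement CACG -> reversed GCAC
Fragment 6: template[20:24] = CCGA -> complement GGCT -> reversed TCGG

Answer: AAGT,AACT,TGTC,CCAC,GCAC,TCGG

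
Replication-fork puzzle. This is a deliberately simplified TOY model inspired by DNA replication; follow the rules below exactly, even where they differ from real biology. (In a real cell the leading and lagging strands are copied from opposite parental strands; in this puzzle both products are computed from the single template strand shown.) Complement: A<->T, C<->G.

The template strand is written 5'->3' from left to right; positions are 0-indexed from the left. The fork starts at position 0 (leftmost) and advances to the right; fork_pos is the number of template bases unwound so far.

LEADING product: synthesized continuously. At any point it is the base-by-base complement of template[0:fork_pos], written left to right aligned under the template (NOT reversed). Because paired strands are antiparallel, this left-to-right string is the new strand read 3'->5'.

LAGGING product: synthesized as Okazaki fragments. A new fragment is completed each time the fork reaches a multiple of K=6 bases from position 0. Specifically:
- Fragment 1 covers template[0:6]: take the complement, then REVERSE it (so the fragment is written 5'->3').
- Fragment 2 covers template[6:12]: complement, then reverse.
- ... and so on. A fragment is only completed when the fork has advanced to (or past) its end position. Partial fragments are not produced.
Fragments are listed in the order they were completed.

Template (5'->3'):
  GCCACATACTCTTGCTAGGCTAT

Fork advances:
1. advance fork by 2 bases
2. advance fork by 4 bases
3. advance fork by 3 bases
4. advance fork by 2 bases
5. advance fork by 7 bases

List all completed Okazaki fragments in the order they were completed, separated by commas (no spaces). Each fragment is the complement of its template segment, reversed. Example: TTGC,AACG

Answer: TGTGGC,AGAGTA,CTAGCA

Derivation:
Step 1: advance 2 -> fork_pos = 0 + 2 = 2. Next multiple of 6 is 6 (not reached); still 0 fragment(s).
Step 2: advance 4 -> fork_pos = 2 + 4 = 6. Reached multiple(s) of 6: 6 -> fragment 1 completed (1 total).
Step 3: advance 3 -> fork_pos = 6 + 3 = 9. Next multiple of 6 is 12 (not reached); still 1 fragment(s).
Step 4: advance 2 -> fork_pos = 9 + 2 = 11. Next multiple of 6 is 12 (not reached); still 1 fragment(s).
Step 5: advance 7 -> fork_pos = 11 + 7 = 18. Reached multiple(s) of 6: 12, 18 -> fragments 2-3 completed (3 total).
Final fork_pos = 18, so 3 fragment(s) are complete. Build each: template segment -> complement -> reverse.
Fragment 1: template[0:6] = GCCACA -> complement CGGTGT -> reversed TGTGGC
Fragment 2: template[6:12] = TACTCT -> complement ATGAGA -> reversed AGAGTA
Fragment 3: template[12:18] = TGCTAG -> complement ACGATC -> reversed CTAGCA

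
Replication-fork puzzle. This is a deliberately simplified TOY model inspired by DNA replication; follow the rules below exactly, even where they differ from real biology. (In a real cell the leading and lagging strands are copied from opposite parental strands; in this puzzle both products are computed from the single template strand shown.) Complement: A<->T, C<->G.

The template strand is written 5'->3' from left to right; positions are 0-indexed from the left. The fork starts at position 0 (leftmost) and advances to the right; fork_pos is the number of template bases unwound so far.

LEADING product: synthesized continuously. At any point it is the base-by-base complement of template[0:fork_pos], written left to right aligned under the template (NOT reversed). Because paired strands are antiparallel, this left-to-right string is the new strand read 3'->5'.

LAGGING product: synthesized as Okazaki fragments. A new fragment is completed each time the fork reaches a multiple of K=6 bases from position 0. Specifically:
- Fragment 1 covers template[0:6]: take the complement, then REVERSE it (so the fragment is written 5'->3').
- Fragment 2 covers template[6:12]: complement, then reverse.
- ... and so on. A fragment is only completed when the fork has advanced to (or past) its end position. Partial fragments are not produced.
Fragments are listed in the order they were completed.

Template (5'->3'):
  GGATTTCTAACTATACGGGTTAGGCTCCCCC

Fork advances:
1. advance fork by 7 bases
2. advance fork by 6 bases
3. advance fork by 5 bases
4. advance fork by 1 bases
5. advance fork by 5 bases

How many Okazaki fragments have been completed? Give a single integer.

Step 1: advance 7 -> fork_pos = 0 + 7 = 7. Reached multiple(s) of 6: 6 -> fragment 1 completed (1 total).
Step 2: advance 6 -> fork_pos = 7 + 6 = 13. Reached multiple(s) of 6: 12 -> fragment 2 completed (2 total).
Step 3: advance 5 -> fork_pos = 13 + 5 = 18. Reached multiple(s) of 6: 18 -> fragment 3 completed (3 total).
Step 4: advance 1 -> fork_pos = 18 + 1 = 19. Next multiple of 6 is 24 (not reached); still 3 fragment(s).
Step 5: advance 5 -> fork_pos = 19 + 5 = 24. Reached multiple(s) of 6: 24 -> fragment 4 completed (4 total).
Check: final fork_pos = 24; the multiples of 6 that are <= 24 are 6..24 -> 24 // 6 = 4 completed fragment(s).

Answer: 4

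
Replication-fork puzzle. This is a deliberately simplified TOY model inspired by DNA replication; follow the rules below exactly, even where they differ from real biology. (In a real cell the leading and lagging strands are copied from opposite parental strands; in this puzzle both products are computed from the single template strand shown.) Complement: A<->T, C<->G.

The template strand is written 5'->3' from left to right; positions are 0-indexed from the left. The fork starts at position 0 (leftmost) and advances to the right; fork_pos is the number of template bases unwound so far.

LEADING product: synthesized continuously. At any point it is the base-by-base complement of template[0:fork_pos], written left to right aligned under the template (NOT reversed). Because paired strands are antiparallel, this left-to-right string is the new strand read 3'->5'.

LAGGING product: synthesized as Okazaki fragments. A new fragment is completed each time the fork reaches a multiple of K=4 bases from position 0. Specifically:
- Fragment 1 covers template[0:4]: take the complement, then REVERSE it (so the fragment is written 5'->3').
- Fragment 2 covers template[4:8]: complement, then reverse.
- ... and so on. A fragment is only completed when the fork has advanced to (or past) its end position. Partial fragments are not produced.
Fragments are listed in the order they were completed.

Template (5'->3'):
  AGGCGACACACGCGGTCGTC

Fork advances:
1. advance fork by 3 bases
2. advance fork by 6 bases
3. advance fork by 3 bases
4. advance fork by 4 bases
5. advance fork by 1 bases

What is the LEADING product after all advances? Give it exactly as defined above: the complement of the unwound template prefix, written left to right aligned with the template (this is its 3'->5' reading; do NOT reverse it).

Answer: TCCGCTGTGTGCGCCAG

Derivation:
Step 1: advance 3 -> fork_pos = 0 + 3 = 3.
Step 2: advance 6 -> fork_pos = 3 + 6 = 9.
Step 3: advance 3 -> fork_pos = 9 + 3 = 12.
Step 4: advance 4 -> fork_pos = 12 + 4 = 16.
Step 5: advance 1 -> fork_pos = 16 + 1 = 17.
Unwound prefix: template[0:17] = AGGCGACACACGCGGTC
Complement it base by base (A<->T, C<->G), keeping left-to-right order:
  [0:5] AGGCG -> TCCGC
  [5:10] ACACA -> TGTGT
  [10:15] CGCGG -> GCGCC
  [15:17] TC -> AG
Concatenate: TCCGCTGTGTGCGCCAG (length 17; written aligned with the template, i.e. 3'->5').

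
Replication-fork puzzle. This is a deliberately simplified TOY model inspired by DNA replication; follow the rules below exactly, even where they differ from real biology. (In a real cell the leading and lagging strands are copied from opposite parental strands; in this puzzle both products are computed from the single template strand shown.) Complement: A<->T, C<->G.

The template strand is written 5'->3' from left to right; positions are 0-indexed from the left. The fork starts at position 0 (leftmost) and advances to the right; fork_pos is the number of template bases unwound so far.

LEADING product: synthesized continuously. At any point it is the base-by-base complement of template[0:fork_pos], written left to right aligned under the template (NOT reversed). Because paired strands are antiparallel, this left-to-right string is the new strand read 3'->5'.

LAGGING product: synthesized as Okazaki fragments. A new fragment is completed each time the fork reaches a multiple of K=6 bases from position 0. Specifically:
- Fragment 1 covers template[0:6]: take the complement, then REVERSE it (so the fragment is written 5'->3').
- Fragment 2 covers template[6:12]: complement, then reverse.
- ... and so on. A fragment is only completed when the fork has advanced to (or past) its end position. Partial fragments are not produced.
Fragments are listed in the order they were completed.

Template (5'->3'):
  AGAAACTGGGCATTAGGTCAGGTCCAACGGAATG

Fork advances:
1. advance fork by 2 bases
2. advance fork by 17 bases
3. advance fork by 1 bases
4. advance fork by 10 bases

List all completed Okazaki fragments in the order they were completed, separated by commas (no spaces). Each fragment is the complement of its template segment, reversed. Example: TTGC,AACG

Answer: GTTTCT,TGCCCA,ACCTAA,GACCTG,CCGTTG

Derivation:
Step 1: advance 2 -> fork_pos = 0 + 2 = 2. Next multiple of 6 is 6 (not reached); still 0 fragment(s).
Step 2: advance 17 -> fork_pos = 2 + 17 = 19. Reached multiple(s) of 6: 6, 12, 18 -> fragments 1-3 completed (3 total).
Step 3: advance 1 -> fork_pos = 19 + 1 = 20. Next multiple of 6 is 24 (not reached); still 3 fragment(s).
Step 4: advance 10 -> fork_pos = 20 + 10 = 30. Reached multiple(s) of 6: 24, 30 -> fragments 4-5 completed (5 total).
Final fork_pos = 30, so 5 fragment(s) are complete. Build each: template segment -> complement -> reverse.
Fragment 1: template[0:6] = AGAAAC -> complement TCTTTG -> reversed GTTTCT
Fragment 2: template[6:12] = TGGGCA -> complement ACCCGT -> reversed TGCCCA
Fragment 3: template[12:18] = TTAGGT -> complement AATCCA -> reversed ACCTAA
Fragment 4: template[18:24] = CAGGTC -> complement GTCCAG -> reversed GACCTG
Fragment 5: template[24:30] = CAACGG -> complement GTTGCC -> reversed CCGTTG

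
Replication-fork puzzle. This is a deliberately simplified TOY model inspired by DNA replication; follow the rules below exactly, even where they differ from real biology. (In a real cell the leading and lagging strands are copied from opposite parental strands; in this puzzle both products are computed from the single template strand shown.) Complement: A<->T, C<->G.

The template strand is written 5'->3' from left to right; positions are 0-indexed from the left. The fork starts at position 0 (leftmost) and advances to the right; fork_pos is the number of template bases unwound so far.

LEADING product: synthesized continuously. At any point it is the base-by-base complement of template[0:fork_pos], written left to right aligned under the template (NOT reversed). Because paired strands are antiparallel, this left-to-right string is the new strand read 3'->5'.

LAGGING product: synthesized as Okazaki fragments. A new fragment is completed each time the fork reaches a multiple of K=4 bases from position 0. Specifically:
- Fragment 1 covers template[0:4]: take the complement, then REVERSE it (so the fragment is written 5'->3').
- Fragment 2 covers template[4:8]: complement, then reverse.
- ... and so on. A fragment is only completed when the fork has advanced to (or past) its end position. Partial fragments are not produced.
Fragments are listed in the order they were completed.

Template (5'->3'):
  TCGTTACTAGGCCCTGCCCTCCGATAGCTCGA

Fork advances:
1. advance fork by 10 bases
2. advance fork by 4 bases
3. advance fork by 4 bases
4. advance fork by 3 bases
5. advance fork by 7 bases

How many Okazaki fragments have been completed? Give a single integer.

Step 1: advance 10 -> fork_pos = 0 + 10 = 10. Reached multiple(s) of 4: 4, 8 -> fragments 1-2 completed (2 total).
Step 2: advance 4 -> fork_pos = 10 + 4 = 14. Reached multiple(s) of 4: 12 -> fragment 3 completed (3 total).
Step 3: advance 4 -> fork_pos = 14 + 4 = 18. Reached multiple(s) of 4: 16 -> fragment 4 completed (4 total).
Step 4: advance 3 -> fork_pos = 18 + 3 = 21. Reached multiple(s) of 4: 20 -> fragment 5 completed (5 total).
Step 5: advance 7 -> fork_pos = 21 + 7 = 28. Reached multiple(s) of 4: 24, 28 -> fragments 6-7 completed (7 total).
Check: final fork_pos = 28; the multiples of 4 that are <= 28 are 4..28 -> 28 // 4 = 7 completed fragment(s).

Answer: 7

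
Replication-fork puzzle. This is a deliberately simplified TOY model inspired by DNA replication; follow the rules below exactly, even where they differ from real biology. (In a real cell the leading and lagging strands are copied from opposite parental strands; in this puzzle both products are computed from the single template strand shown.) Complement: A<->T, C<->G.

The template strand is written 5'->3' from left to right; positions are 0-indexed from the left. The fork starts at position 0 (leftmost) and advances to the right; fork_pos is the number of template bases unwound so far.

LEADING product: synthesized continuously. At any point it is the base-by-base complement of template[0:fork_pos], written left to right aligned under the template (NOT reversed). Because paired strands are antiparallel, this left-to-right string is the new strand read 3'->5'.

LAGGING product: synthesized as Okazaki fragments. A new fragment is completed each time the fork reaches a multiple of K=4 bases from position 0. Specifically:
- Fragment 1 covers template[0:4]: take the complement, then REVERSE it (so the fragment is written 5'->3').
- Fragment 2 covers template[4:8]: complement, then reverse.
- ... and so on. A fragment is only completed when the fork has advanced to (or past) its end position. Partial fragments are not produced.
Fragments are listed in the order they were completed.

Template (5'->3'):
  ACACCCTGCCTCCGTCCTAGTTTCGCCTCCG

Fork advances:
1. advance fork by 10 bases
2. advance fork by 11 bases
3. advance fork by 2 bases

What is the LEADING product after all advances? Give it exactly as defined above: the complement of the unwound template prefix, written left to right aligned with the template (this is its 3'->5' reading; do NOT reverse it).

Step 1: advance 10 -> fork_pos = 0 + 10 = 10.
Step 2: advance 11 -> fork_pos = 10 + 11 = 21.
Step 3: advance 2 -> fork_pos = 21 + 2 = 23.
Unwound prefix: template[0:23] = ACACCCTGCCTCCGTCCTAGTTT
Complement it base by base (A<->T, C<->G), keeping left-to-right order:
  [0:5] ACACC -> TGTGG
  [5:10] CTGCC -> GACGG
  [10:15] TCCGT -> AGGCA
  [15:20] CCTAG -> GGATC
  [20:23] TTT -> AAA
Concatenate: TGTGGGACGGAGGCAGGATCAAA (length 23; written aligned with the template, i.e. 3'->5').

Answer: TGTGGGACGGAGGCAGGATCAAA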